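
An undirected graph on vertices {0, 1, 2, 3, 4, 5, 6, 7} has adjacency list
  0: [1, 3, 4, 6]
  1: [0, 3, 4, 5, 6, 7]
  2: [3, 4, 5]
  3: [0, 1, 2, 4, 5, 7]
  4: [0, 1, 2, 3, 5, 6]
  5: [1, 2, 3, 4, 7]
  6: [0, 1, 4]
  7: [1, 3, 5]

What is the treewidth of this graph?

A width-3 tree decomposition is:
Bags: B1 = {0, 1, 4, 6}  B2 = {0, 1, 3, 4}  B3 = {1, 3, 4, 5}  B4 = {2, 3, 4, 5}  B5 = {1, 3, 5, 7}
Tree: B1–B2, B2–B3, B3–B4, B3–B5
Each bag holds 4 vertices, so the decomposition has width 3, which upper-bounds the treewidth. On the other hand G contains the 4-clique {0, 1, 3, 4}. A clique must lie in a single bag of any decomposition, so no decomposition can have width below 3. Therefore the treewidth is 3.

3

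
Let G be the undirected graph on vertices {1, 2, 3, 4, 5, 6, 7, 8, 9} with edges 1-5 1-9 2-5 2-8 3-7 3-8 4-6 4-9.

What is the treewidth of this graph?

A width-1 tree decomposition is:
Bags: B1 = {4, 6}  B2 = {4, 9}  B3 = {1, 9}  B4 = {1, 5}  B5 = {2, 5}  B6 = {2, 8}  B7 = {3, 8}  B8 = {3, 7}
Tree: B1–B2, B2–B3, B3–B4, B4–B5, B5–B6, B6–B7, B7–B8
Each bag holds 2 vertices, so the decomposition has width 1, which upper-bounds the treewidth. Any graph with an edge has treewidth ≥ 1, and G has the edge 6–4. The upper and lower bounds meet at 1, so that is the treewidth.

1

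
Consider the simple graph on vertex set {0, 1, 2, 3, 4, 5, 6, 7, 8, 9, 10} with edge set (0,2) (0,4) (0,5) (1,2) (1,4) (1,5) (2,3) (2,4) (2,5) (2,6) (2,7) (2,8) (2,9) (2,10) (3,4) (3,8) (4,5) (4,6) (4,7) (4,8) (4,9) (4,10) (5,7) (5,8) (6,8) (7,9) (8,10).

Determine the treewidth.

3

A width-3 tree decomposition is:
Bags: B1 = {2, 4, 7, 9}  B2 = {2, 4, 5, 7}  B3 = {1, 2, 4, 5}  B4 = {2, 4, 5, 8}  B5 = {2, 3, 4, 8}  B6 = {2, 4, 6, 8}  B7 = {0, 2, 4, 5}  B8 = {2, 4, 8, 10}
Tree: B1–B2, B2–B3, B2–B4, B4–B5, B5–B6, B4–B7, B5–B8
The largest bag has 4 vertices, giving width 3; this decomposition certifies tw(G) ≤ 3. On the other hand G contains the 4-clique {2, 3, 4, 8}. A clique must lie in a single bag of any decomposition, so no decomposition can have width below 3. Therefore the treewidth is 3.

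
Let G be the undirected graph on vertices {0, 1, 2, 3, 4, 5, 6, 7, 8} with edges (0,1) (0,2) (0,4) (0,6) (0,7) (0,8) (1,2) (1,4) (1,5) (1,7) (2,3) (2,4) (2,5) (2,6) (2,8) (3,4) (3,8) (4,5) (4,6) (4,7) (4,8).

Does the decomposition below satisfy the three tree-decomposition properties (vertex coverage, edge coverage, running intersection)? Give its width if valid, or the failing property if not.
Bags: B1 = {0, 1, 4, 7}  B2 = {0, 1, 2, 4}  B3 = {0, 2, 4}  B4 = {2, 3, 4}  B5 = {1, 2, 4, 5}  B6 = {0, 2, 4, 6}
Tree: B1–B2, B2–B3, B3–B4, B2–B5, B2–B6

A tree decomposition must satisfy three properties: every vertex lies in some bag; for every edge, both endpoints lie together in some bag; and for every vertex, the bags containing it form a connected subtree. Here vertex 8 appears in no bag, so the decomposition is invalid.

No — vertex 8 appears in no bag.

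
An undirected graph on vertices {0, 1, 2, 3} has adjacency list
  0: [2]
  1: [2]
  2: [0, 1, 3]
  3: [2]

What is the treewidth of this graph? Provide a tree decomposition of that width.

Every bag has size at most 2, so the width is 2 − 1 = 1 and tw(G) ≤ 1. G has an edge, so its treewidth is at least 1. Therefore the treewidth is 1.

Treewidth 1.
Bags: B1 = {0, 2}  B2 = {2, 3}  B3 = {1, 2}
Tree: B1–B2, B1–B3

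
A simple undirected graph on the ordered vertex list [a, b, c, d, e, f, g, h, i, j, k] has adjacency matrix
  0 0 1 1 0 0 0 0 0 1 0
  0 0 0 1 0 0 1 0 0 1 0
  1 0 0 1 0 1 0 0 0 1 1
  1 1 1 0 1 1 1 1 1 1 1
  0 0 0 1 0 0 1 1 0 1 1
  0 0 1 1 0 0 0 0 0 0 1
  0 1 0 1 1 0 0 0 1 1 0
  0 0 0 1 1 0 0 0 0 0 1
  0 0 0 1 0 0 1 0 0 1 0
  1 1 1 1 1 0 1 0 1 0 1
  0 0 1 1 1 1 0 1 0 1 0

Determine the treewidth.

A width-3 tree decomposition is:
Bags: B1 = {d, e, j, k}  B2 = {c, d, j, k}  B3 = {d, e, g, j}  B4 = {d, g, i, j}  B5 = {d, e, h, k}  B6 = {b, d, g, j}  B7 = {c, d, f, k}  B8 = {a, c, d, j}
Tree: B1–B2, B1–B3, B3–B4, B1–B5, B3–B6, B2–B7, B2–B8
The largest bag has 4 vertices, giving width 3; this decomposition certifies tw(G) ≤ 3. For the lower bound, the 4 vertices {d, e, g, j} are pairwise adjacent, and any tree decomposition puts a clique entirely inside one bag — forcing width ≥ 3. The upper and lower bounds meet at 3, so that is the treewidth.

3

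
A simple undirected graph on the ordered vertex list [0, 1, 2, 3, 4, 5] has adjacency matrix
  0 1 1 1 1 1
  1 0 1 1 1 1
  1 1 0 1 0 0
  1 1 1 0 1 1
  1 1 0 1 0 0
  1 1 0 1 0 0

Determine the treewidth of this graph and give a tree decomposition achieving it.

Treewidth 3.
Bags: B1 = {0, 1, 3, 5}  B2 = {0, 1, 3, 4}  B3 = {0, 1, 2, 3}
Tree: B1–B2, B2–B3

The largest bag has 4 vertices, giving width 3; this decomposition certifies tw(G) ≤ 3. On the other hand G contains the 4-clique {0, 1, 2, 3}. A clique must lie in a single bag of any decomposition, so no decomposition can have width below 3. Hence tw(G) = 3 exactly.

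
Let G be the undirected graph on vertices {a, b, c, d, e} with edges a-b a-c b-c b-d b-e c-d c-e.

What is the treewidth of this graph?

2

A width-2 tree decomposition is:
Bags: B1 = {a, b, c}  B2 = {b, c, e}  B3 = {b, c, d}
Tree: B1–B2, B1–B3
Every bag has size at most 3, so the width is 3 − 1 = 2 and tw(G) ≤ 2. For the lower bound, the 3 vertices {b, c, d} are pairwise adjacent, and any tree decomposition puts a clique entirely inside one bag — forcing width ≥ 2. Combining the bounds, tw(G) = 2.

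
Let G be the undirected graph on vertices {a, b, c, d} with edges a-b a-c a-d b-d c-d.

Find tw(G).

A width-2 tree decomposition is:
Bags: B1 = {a, c, d}  B2 = {a, b, d}
Tree: B1–B2
The largest bag has 3 vertices, giving width 2; this decomposition certifies tw(G) ≤ 2. For the lower bound, the 3 vertices {a, c, d} are pairwise adjacent, and any tree decomposition puts a clique entirely inside one bag — forcing width ≥ 2. Therefore the treewidth is 2.

2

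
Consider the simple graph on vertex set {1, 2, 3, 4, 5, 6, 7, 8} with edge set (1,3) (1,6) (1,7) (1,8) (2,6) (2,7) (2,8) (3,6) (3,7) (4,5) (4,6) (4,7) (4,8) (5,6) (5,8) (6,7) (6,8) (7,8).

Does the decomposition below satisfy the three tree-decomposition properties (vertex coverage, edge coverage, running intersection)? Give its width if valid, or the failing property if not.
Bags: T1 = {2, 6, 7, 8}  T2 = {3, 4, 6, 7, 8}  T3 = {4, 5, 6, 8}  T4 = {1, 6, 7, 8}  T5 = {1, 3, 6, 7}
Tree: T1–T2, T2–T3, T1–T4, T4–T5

No — bags containing vertex 3 are not connected in the tree.

A tree decomposition must satisfy three properties: every vertex lies in some bag; for every edge, both endpoints lie together in some bag; and for every vertex, the bags containing it form a connected subtree. Here bags containing vertex 3 are not connected in the tree, so the decomposition is invalid.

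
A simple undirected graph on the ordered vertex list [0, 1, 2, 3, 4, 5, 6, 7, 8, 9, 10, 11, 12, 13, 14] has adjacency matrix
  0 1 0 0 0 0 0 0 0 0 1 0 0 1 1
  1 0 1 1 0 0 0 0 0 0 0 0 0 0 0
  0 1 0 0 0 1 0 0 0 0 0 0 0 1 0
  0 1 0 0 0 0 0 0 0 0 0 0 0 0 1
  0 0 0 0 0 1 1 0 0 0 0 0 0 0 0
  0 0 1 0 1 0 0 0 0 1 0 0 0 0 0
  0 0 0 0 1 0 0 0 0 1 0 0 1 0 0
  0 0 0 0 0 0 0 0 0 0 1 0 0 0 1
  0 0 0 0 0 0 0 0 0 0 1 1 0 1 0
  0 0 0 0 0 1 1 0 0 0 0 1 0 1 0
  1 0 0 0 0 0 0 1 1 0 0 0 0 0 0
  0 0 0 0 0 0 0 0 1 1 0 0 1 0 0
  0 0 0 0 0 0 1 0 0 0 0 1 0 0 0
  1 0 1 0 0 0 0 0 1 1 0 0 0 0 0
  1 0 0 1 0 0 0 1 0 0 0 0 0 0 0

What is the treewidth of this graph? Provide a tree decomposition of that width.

Every bag has size at most 4, so the width is 4 − 1 = 3 and tw(G) ≤ 3. For the lower bound: the 4 vertex sets {3,7,14}, {1}, {0}, {2,8,10,13} are disjoint, each induces a connected subgraph, and every pair is joined by at least one edge of G. Contracting each set to a single vertex therefore yields K_{4} as a minor, and since treewidth is minor-monotone, tw(G) ≥ tw(K_{4}) = 3. Combining the bounds, tw(G) = 3.

Treewidth 3.
One such decomposition:
Bags: B1 = {1, 3, 7, 14}  B2 = {0, 1, 7, 14}  B3 = {0, 1, 7, 10}  B4 = {0, 1, 2, 10}  B5 = {0, 2, 10, 13}  B6 = {2, 8, 10, 13}  B7 = {2, 5, 8, 13}  B8 = {5, 8, 9, 13}  B9 = {5, 8, 9, 11}  B10 = {4, 5, 9, 11}  B11 = {4, 6, 9, 11}  B12 = {4, 6, 11, 12}
Tree: B1–B2, B2–B3, B3–B4, B4–B5, B5–B6, B6–B7, B7–B8, B8–B9, B9–B10, B10–B11, B11–B12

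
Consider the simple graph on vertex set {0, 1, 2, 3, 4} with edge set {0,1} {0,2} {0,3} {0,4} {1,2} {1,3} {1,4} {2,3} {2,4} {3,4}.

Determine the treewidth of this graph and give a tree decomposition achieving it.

Treewidth 4.
Bags: B1 = {0, 1, 2, 3, 4}
Tree: (single bag)

A single bag containing all 5 vertices is trivially a valid decomposition of width 4. For the lower bound, the 5 vertices {0, 1, 2, 3, 4} are pairwise adjacent, and any tree decomposition puts a clique entirely inside one bag — forcing width ≥ 4. Hence tw(G) = 4 exactly.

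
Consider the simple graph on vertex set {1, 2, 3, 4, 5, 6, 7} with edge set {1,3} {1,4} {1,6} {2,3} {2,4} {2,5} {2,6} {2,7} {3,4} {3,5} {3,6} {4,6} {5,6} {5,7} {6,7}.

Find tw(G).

3

A width-3 tree decomposition is:
Bags: B1 = {2, 3, 4, 6}  B2 = {2, 3, 5, 6}  B3 = {2, 5, 6, 7}  B4 = {1, 3, 4, 6}
Tree: B1–B2, B2–B3, B1–B4
The largest bag has 4 vertices, giving width 3; this decomposition certifies tw(G) ≤ 3. On the other hand G contains the 4-clique {1, 3, 4, 6}. A clique must lie in a single bag of any decomposition, so no decomposition can have width below 3. Combining the bounds, tw(G) = 3.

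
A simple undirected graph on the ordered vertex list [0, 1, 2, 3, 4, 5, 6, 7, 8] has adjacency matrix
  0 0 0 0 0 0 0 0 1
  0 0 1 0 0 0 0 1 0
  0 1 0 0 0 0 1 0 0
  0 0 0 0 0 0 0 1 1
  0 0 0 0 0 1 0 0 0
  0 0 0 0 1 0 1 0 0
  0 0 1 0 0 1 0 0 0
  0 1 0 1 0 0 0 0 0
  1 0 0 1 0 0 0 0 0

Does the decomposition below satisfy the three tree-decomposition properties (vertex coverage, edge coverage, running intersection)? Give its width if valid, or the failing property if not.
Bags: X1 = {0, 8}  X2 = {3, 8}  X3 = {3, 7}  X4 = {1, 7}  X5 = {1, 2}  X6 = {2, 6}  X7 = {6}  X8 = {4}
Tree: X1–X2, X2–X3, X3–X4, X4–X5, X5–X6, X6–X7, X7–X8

A tree decomposition must satisfy three properties: every vertex lies in some bag; for every edge, both endpoints lie together in some bag; and for every vertex, the bags containing it form a connected subtree. Here vertex 5 appears in no bag, so the decomposition is invalid.

No — vertex 5 appears in no bag.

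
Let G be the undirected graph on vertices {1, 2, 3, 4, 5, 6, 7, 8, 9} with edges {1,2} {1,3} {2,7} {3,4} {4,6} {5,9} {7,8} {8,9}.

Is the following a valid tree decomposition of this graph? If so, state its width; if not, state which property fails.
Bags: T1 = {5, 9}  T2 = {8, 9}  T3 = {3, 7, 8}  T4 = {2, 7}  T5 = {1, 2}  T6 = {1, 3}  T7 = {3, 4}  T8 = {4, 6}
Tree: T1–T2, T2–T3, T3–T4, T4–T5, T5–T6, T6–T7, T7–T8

A tree decomposition must satisfy three properties: every vertex lies in some bag; for every edge, both endpoints lie together in some bag; and for every vertex, the bags containing it form a connected subtree. Here bags containing vertex 3 are not connected in the tree, so the decomposition is invalid.

No — bags containing vertex 3 are not connected in the tree.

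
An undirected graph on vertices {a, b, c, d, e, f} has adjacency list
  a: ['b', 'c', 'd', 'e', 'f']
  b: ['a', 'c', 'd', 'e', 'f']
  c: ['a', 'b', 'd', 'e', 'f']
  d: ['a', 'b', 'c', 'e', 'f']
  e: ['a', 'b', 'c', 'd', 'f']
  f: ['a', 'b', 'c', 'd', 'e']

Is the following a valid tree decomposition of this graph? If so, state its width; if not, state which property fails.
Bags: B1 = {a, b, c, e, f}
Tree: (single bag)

No — vertex d appears in no bag.

A tree decomposition must satisfy three properties: every vertex lies in some bag; for every edge, both endpoints lie together in some bag; and for every vertex, the bags containing it form a connected subtree. Here vertex d appears in no bag, so the decomposition is invalid.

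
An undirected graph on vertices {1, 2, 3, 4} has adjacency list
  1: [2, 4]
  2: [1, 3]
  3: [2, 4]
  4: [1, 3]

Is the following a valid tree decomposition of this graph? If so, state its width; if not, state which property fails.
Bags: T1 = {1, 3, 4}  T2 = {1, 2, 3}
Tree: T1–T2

Checking the three conditions: (i) the bags cover all of {1, 2, 3, 4}; (ii) for each edge, some bag contains both endpoints; (iii) the bags containing any fixed vertex form a subtree. All hold, so the decomposition is valid with width 3 − 1 = 2.

Yes; width 2.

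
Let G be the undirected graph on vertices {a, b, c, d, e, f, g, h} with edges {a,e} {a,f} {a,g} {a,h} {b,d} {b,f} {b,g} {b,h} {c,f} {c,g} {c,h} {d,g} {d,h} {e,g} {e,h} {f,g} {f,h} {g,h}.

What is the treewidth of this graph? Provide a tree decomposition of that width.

The largest bag has 4 vertices, giving width 3; this decomposition certifies tw(G) ≤ 3. For the lower bound, the 4 vertices {b, d, g, h} are pairwise adjacent, and any tree decomposition puts a clique entirely inside one bag — forcing width ≥ 3. Hence tw(G) = 3 exactly.

Treewidth 3.
One such decomposition:
Bags: B1 = {b, f, g, h}  B2 = {b, d, g, h}  B3 = {a, f, g, h}  B4 = {c, f, g, h}  B5 = {a, e, g, h}
Tree: B1–B2, B1–B3, B1–B4, B3–B5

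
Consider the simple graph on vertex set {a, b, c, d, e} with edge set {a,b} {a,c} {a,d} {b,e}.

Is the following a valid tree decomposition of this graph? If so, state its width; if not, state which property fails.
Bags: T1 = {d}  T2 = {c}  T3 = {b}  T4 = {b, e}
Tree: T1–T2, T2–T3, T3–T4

No — vertex a appears in no bag.

A tree decomposition must satisfy three properties: every vertex lies in some bag; for every edge, both endpoints lie together in some bag; and for every vertex, the bags containing it form a connected subtree. Here vertex a appears in no bag, so the decomposition is invalid.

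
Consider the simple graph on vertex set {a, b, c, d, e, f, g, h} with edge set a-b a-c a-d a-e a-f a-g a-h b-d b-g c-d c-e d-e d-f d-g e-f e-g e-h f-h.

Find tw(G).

3

A width-3 tree decomposition is:
Bags: B1 = {a, d, e, f}  B2 = {a, d, e, g}  B3 = {a, b, d, g}  B4 = {a, e, f, h}  B5 = {a, c, d, e}
Tree: B1–B2, B2–B3, B1–B4, B1–B5
The largest bag has 4 vertices, giving width 3; this decomposition certifies tw(G) ≤ 3. Conversely, {a, d, e, g} is a clique of size 4, and the vertices of any clique must share a bag in every tree decomposition; so some bag has ≥ 4 vertices and tw(G) ≥ 3. Therefore the treewidth is 3.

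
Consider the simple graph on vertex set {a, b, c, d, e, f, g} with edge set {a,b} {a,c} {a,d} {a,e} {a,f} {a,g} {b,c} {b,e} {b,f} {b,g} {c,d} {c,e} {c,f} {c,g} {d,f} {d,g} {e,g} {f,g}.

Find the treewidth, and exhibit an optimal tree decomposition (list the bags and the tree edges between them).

Every bag has size at most 5, so the width is 5 − 1 = 4 and tw(G) ≤ 4. For the lower bound, the 5 vertices {a, b, c, e, g} are pairwise adjacent, and any tree decomposition puts a clique entirely inside one bag — forcing width ≥ 4. The upper and lower bounds meet at 4, so that is the treewidth.

Treewidth 4.
Bags: B1 = {a, b, c, f, g}  B2 = {a, b, c, e, g}  B3 = {a, c, d, f, g}
Tree: B1–B2, B1–B3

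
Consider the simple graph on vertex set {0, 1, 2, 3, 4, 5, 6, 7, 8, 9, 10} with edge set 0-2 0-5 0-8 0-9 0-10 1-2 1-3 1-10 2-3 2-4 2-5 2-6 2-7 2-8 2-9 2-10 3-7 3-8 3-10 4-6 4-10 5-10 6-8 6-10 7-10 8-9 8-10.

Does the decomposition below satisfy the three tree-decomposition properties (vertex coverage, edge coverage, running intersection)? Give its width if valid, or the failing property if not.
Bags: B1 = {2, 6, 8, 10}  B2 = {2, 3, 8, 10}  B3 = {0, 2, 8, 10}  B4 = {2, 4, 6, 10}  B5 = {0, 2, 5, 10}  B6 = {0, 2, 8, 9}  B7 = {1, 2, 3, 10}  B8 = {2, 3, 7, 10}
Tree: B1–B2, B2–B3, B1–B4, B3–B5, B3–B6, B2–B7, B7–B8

Checking the three conditions: (i) the bags cover all of {0, 1, 2, 3, 4, 5, 6, 7, 8, 9, 10}; (ii) for each edge, some bag contains both endpoints; (iii) the bags containing any fixed vertex form a subtree. All hold, so the decomposition is valid with width 4 − 1 = 3.

Yes; width 3.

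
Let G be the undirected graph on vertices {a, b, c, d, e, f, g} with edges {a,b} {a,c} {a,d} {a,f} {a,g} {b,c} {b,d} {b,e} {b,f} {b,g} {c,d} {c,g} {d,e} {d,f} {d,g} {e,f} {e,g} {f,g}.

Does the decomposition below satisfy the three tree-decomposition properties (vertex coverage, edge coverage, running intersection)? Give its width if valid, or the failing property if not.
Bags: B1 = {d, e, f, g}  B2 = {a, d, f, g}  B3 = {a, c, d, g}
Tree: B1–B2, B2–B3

A tree decomposition must satisfy three properties: every vertex lies in some bag; for every edge, both endpoints lie together in some bag; and for every vertex, the bags containing it form a connected subtree. Here vertex b appears in no bag, so the decomposition is invalid.

No — vertex b appears in no bag.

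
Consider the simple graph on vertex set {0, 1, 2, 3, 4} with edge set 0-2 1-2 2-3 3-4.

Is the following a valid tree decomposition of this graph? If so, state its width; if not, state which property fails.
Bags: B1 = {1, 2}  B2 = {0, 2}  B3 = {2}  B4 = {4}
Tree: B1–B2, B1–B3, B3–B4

No — vertex 3 appears in no bag.

A tree decomposition must satisfy three properties: every vertex lies in some bag; for every edge, both endpoints lie together in some bag; and for every vertex, the bags containing it form a connected subtree. Here vertex 3 appears in no bag, so the decomposition is invalid.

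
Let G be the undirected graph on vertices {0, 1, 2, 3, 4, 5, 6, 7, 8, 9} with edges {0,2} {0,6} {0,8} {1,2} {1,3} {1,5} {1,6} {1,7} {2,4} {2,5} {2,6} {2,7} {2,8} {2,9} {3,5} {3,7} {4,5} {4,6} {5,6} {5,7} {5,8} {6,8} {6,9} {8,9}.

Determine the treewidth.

A width-3 tree decomposition is:
Bags: B1 = {2, 5, 6, 8}  B2 = {0, 2, 6, 8}  B3 = {1, 2, 5, 6}  B4 = {1, 2, 5, 7}  B5 = {2, 6, 8, 9}  B6 = {2, 4, 5, 6}  B7 = {1, 3, 5, 7}
Tree: B1–B2, B1–B3, B3–B4, B2–B5, B3–B6, B4–B7
Each bag holds 4 vertices, so the decomposition has width 3, which upper-bounds the treewidth. Conversely, {0, 2, 6, 8} is a clique of size 4, and the vertices of any clique must share a bag in every tree decomposition; so some bag has ≥ 4 vertices and tw(G) ≥ 3. Combining the bounds, tw(G) = 3.

3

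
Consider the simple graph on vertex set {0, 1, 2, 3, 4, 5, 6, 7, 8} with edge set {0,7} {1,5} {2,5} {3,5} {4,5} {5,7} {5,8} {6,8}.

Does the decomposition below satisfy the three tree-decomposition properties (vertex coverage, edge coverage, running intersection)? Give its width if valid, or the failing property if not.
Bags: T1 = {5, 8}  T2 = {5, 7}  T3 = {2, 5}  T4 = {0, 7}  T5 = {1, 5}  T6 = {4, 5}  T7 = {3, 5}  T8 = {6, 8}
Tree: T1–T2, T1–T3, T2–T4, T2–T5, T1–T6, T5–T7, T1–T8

Yes; width 1.

Vertex coverage: the bags together contain {0, 1, 2, 3, 4, 5, 6, 7, 8}, the full vertex set. Edge coverage: each edge of G has both endpoints in at least one bag. Running intersection: for every vertex, the bags containing it form a connected subtree. All three properties hold, so this is a valid tree decomposition of width max|bag| − 1 = 1, and hence tw(G) ≤ 1.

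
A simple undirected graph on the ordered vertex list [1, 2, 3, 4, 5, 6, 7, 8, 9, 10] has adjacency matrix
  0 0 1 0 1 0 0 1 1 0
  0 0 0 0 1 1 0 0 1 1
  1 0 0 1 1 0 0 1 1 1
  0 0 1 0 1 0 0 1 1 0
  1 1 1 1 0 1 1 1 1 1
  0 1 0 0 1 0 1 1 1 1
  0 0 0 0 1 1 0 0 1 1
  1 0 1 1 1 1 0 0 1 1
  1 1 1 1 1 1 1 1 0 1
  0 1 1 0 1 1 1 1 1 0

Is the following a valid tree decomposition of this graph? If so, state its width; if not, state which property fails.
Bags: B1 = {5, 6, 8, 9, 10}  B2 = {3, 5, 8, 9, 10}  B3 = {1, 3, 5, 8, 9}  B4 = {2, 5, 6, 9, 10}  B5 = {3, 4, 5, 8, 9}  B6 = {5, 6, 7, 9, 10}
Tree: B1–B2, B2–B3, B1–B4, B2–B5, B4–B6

Every vertex of G appears in some bag (union = {1, 2, 3, 4, 5, 6, 7, 8, 9, 10}); every edge is covered by a bag; and for each vertex v the set of bags containing v is connected in the bag tree. The decomposition is therefore valid. The largest bag has 5 vertices, so the width is 4.

Yes; width 4.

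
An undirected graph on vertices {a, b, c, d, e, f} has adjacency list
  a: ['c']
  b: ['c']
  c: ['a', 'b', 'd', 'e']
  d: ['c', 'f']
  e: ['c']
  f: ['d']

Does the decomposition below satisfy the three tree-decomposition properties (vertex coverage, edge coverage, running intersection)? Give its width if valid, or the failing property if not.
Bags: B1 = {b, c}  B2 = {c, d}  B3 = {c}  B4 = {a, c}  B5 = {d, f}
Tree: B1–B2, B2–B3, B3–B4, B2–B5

A tree decomposition must satisfy three properties: every vertex lies in some bag; for every edge, both endpoints lie together in some bag; and for every vertex, the bags containing it form a connected subtree. Here vertex e appears in no bag, so the decomposition is invalid.

No — vertex e appears in no bag.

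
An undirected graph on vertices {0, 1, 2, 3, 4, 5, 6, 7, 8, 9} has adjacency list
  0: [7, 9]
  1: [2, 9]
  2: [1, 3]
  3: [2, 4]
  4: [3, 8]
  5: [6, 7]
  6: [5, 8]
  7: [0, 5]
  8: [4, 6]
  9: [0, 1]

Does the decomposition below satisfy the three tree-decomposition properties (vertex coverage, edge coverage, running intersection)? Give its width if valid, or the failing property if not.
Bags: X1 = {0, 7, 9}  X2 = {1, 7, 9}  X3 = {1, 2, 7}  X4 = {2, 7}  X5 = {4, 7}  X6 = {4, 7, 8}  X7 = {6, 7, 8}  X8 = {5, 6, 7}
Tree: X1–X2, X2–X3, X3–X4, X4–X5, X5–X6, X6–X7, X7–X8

No — vertex 3 appears in no bag.

A tree decomposition must satisfy three properties: every vertex lies in some bag; for every edge, both endpoints lie together in some bag; and for every vertex, the bags containing it form a connected subtree. Here vertex 3 appears in no bag, so the decomposition is invalid.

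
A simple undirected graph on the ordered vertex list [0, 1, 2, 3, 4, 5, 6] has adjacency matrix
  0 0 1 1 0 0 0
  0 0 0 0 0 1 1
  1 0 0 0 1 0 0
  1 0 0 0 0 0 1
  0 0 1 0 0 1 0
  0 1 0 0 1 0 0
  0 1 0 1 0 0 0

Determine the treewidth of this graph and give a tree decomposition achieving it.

Treewidth 2.
One optimal decomposition is:
Bags: B1 = {1, 5, 6}  B2 = {3, 5, 6}  B3 = {0, 3, 5}  B4 = {0, 2, 5}  B5 = {2, 4, 5}
Tree: B1–B2, B2–B3, B3–B4, B4–B5

Every bag has size at most 3, so the width is 3 − 1 = 2 and tw(G) ≤ 2. Since 5–1–6–3–0–2–4–5 is a cycle in G, G is not acyclic. Forests are exactly the graphs of treewidth ≤ 1, so tw(G) ≥ 2. Hence tw(G) = 2 exactly.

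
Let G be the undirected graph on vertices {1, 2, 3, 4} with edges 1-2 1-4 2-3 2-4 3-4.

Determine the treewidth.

2

A width-2 tree decomposition is:
Bags: B1 = {2, 3, 4}  B2 = {1, 2, 4}
Tree: B1–B2
Every bag has size at most 3, so the width is 3 − 1 = 2 and tw(G) ≤ 2. Conversely, {1, 2, 4} is a clique of size 3, and the vertices of any clique must share a bag in every tree decomposition; so some bag has ≥ 3 vertices and tw(G) ≥ 2. The upper and lower bounds meet at 2, so that is the treewidth.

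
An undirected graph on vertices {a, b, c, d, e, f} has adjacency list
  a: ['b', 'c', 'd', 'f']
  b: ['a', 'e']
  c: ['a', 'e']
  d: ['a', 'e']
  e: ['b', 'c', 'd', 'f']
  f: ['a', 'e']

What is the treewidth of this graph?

2

A width-2 tree decomposition is:
Bags: B1 = {a, b, e}  B2 = {a, e, f}  B3 = {a, d, e}  B4 = {a, c, e}
Tree: B1–B2, B2–B3, B3–B4
The largest bag has 3 vertices, giving width 2; this decomposition certifies tw(G) ≤ 2. Since a–b–e–f–a is a cycle in G, G is not acyclic. Forests are exactly the graphs of treewidth ≤ 1, so tw(G) ≥ 2. Therefore the treewidth is 2.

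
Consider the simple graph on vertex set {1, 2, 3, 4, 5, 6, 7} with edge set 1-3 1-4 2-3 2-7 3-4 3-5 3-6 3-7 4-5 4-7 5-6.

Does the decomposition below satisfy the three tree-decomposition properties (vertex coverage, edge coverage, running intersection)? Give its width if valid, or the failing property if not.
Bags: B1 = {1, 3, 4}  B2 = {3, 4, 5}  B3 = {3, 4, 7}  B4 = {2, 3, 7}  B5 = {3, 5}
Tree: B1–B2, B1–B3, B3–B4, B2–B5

No — vertex 6 appears in no bag.

A tree decomposition must satisfy three properties: every vertex lies in some bag; for every edge, both endpoints lie together in some bag; and for every vertex, the bags containing it form a connected subtree. Here vertex 6 appears in no bag, so the decomposition is invalid.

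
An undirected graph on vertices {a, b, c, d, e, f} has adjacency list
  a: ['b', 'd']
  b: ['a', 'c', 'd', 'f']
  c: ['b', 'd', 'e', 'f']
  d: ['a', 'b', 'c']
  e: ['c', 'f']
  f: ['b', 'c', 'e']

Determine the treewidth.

2

A width-2 tree decomposition is:
Bags: B1 = {b, c, f}  B2 = {c, e, f}  B3 = {b, c, d}  B4 = {a, b, d}
Tree: B1–B2, B1–B3, B3–B4
Each bag holds 3 vertices, so the decomposition has width 2, which upper-bounds the treewidth. On the other hand G contains the 3-clique {b, c, d}. A clique must lie in a single bag of any decomposition, so no decomposition can have width below 2. Combining the bounds, tw(G) = 2.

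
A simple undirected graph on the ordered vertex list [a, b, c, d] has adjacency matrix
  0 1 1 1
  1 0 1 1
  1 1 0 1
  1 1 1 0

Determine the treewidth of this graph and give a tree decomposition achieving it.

Treewidth 3.
One optimal decomposition is:
Bags: B1 = {a, b, c, d}
Tree: (single bag)

A single bag containing all 4 vertices is trivially a valid decomposition of width 3. For the lower bound, the 4 vertices {a, b, c, d} are pairwise adjacent, and any tree decomposition puts a clique entirely inside one bag — forcing width ≥ 3. Combining the bounds, tw(G) = 3.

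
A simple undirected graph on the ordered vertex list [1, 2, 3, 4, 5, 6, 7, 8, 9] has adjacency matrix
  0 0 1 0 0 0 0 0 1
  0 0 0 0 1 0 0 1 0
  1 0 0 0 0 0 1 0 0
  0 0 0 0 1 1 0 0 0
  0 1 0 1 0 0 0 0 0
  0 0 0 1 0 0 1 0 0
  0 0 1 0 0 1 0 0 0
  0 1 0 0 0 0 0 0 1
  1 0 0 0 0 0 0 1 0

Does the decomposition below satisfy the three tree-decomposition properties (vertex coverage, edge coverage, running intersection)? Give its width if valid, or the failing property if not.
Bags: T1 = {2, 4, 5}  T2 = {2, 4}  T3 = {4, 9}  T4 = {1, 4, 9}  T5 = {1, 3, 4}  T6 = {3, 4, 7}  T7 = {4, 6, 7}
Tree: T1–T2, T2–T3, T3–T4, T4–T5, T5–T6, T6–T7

No — vertex 8 appears in no bag.

A tree decomposition must satisfy three properties: every vertex lies in some bag; for every edge, both endpoints lie together in some bag; and for every vertex, the bags containing it form a connected subtree. Here vertex 8 appears in no bag, so the decomposition is invalid.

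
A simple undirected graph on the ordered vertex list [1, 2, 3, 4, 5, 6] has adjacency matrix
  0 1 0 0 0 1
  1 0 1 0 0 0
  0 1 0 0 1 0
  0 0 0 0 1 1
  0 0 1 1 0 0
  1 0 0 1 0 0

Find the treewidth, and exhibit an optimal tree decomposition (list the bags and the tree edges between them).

Treewidth 2.
One such decomposition:
Bags: B1 = {2, 3, 5}  B2 = {1, 2, 5}  B3 = {1, 5, 6}  B4 = {4, 5, 6}
Tree: B1–B2, B2–B3, B3–B4

Each bag holds 3 vertices, so the decomposition has width 2, which upper-bounds the treewidth. For the lower bound, G contains the cycle 5–3–2–1–6–4–5, so G is not a forest; only forests have treewidth ≤ 1, hence tw(G) ≥ 2. Combining the bounds, tw(G) = 2.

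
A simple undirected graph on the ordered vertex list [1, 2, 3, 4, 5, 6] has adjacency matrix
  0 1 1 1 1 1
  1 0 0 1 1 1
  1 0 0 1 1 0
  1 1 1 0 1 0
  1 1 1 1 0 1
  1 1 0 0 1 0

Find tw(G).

3

A width-3 tree decomposition is:
Bags: B1 = {1, 2, 4, 5}  B2 = {1, 2, 5, 6}  B3 = {1, 3, 4, 5}
Tree: B1–B2, B1–B3
Every bag has size at most 4, so the width is 4 − 1 = 3 and tw(G) ≤ 3. On the other hand G contains the 4-clique {1, 2, 4, 5}. A clique must lie in a single bag of any decomposition, so no decomposition can have width below 3. Hence tw(G) = 3 exactly.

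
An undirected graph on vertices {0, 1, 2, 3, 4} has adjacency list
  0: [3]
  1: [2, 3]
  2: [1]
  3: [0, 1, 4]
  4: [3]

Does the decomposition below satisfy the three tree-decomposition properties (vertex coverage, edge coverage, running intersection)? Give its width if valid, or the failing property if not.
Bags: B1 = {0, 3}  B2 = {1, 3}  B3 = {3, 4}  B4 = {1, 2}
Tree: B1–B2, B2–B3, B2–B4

Every vertex of G appears in some bag (union = {0, 1, 2, 3, 4}); every edge is covered by a bag; and for each vertex v the set of bags containing v is connected in the bag tree. The decomposition is therefore valid. The largest bag has 2 vertices, so the width is 1.

Yes; width 1.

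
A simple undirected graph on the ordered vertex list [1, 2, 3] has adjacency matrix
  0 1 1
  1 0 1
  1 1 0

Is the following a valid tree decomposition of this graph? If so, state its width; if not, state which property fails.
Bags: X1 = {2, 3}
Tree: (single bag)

No — vertex 1 appears in no bag.

A tree decomposition must satisfy three properties: every vertex lies in some bag; for every edge, both endpoints lie together in some bag; and for every vertex, the bags containing it form a connected subtree. Here vertex 1 appears in no bag, so the decomposition is invalid.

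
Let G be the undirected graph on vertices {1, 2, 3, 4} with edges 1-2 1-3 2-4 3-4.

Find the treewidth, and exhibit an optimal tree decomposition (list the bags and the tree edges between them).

Every bag has size at most 3, so the width is 3 − 1 = 2 and tw(G) ≤ 2. The edges 4–2–1–3–4 form a cycle, so G is not a tree and its treewidth is at least 2. Therefore the treewidth is 2.

Treewidth 2.
One such decomposition:
Bags: B1 = {1, 2, 4}  B2 = {1, 3, 4}
Tree: B1–B2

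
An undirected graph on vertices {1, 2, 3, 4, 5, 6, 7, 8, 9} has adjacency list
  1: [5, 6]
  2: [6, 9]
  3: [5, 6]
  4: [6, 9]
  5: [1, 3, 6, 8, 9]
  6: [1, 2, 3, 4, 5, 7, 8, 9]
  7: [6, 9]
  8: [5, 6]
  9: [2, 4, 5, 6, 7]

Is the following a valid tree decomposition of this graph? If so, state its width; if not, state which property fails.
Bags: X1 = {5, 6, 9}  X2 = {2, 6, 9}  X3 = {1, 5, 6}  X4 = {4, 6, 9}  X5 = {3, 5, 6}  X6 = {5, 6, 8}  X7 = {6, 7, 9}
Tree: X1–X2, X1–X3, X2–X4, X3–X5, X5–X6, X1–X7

Vertex coverage: the bags together contain {1, 2, 3, 4, 5, 6, 7, 8, 9}, the full vertex set. Edge coverage: each edge of G has both endpoints in at least one bag. Running intersection: for every vertex, the bags containing it form a connected subtree. All three properties hold, so this is a valid tree decomposition of width max|bag| − 1 = 2, and hence tw(G) ≤ 2.

Yes; width 2.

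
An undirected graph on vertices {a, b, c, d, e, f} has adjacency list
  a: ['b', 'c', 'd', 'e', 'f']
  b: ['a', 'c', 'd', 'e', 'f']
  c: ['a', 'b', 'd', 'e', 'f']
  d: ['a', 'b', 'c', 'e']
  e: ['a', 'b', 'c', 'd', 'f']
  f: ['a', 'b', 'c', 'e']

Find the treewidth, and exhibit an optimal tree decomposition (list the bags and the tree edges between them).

Every bag has size at most 5, so the width is 5 − 1 = 4 and tw(G) ≤ 4. Conversely, {a, b, c, d, e} is a clique of size 5, and the vertices of any clique must share a bag in every tree decomposition; so some bag has ≥ 5 vertices and tw(G) ≥ 4. Hence tw(G) = 4 exactly.

Treewidth 4.
One optimal decomposition is:
Bags: B1 = {a, b, c, d, e}  B2 = {a, b, c, e, f}
Tree: B1–B2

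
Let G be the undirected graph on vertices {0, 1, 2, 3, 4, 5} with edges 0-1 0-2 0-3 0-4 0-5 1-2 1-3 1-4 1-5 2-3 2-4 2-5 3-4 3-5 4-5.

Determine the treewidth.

A width-5 tree decomposition is:
Bags: B1 = {0, 1, 2, 3, 4, 5}
Tree: (single bag)
With just one bag of size 6, the width is 6 − 1 = 5, so tw(G) ≤ 5. Conversely, {0, 1, 2, 3, 4, 5} is a clique of size 6, and the vertices of any clique must share a bag in every tree decomposition; so some bag has ≥ 6 vertices and tw(G) ≥ 5. Combining the bounds, tw(G) = 5.

5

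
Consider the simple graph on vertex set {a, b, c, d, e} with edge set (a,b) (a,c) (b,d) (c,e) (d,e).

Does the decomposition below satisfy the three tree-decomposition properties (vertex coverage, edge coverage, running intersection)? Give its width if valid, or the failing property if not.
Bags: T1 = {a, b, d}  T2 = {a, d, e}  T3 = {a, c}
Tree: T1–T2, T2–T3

A tree decomposition must satisfy three properties: every vertex lies in some bag; for every edge, both endpoints lie together in some bag; and for every vertex, the bags containing it form a connected subtree. Here edge (e,c) lies in no bag, so the decomposition is invalid.

No — edge (e,c) lies in no bag.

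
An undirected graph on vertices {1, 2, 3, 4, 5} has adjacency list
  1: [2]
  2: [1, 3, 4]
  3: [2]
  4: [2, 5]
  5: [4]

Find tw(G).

A width-1 tree decomposition is:
Bags: B1 = {2, 4}  B2 = {2, 3}  B3 = {4, 5}  B4 = {1, 2}
Tree: B1–B2, B1–B3, B2–B4
Each bag holds 2 vertices, so the decomposition has width 1, which upper-bounds the treewidth. Since G has at least one edge (e.g. 4–2), it is not an edgeless graph, so tw(G) ≥ 1. Combining the bounds, tw(G) = 1.

1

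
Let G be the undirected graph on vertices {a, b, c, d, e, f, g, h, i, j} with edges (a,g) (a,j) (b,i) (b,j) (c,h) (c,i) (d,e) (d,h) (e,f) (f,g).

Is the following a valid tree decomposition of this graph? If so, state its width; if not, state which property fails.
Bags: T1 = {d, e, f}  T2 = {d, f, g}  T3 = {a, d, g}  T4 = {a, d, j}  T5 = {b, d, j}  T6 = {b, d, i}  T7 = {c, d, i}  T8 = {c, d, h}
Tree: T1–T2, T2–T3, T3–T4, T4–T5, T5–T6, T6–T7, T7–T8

Vertex coverage: the bags together contain {a, b, c, d, e, f, g, h, i, j}, the full vertex set. Edge coverage: each edge of G has both endpoints in at least one bag. Running intersection: for every vertex, the bags containing it form a connected subtree. All three properties hold, so this is a valid tree decomposition of width max|bag| − 1 = 2, and hence tw(G) ≤ 2.

Yes; width 2.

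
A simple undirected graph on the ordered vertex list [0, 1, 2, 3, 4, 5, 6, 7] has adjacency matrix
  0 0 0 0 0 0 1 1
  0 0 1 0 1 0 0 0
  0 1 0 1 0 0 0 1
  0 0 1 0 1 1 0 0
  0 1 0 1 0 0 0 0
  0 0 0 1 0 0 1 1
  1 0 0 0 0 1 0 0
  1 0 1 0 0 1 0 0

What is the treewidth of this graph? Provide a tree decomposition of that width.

Treewidth 2.
One such decomposition:
Bags: B1 = {0, 5, 6}  B2 = {0, 5, 7}  B3 = {3, 5, 7}  B4 = {2, 3, 7}  B5 = {2, 3, 4}  B6 = {1, 2, 4}
Tree: B1–B2, B2–B3, B3–B4, B4–B5, B5–B6

Each bag holds 3 vertices, so the decomposition has width 2, which upper-bounds the treewidth. The edges 6–0–7–5–6 form a cycle, so G is not a tree and its treewidth is at least 2. Therefore the treewidth is 2.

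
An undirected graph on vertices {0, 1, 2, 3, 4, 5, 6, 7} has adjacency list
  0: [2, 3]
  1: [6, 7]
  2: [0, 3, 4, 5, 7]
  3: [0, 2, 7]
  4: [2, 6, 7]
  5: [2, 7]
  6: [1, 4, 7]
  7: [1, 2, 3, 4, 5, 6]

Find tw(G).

2

A width-2 tree decomposition is:
Bags: B1 = {2, 4, 7}  B2 = {2, 5, 7}  B3 = {4, 6, 7}  B4 = {2, 3, 7}  B5 = {1, 6, 7}  B6 = {0, 2, 3}
Tree: B1–B2, B1–B3, B2–B4, B3–B5, B4–B6
Each bag holds 3 vertices, so the decomposition has width 2, which upper-bounds the treewidth. Conversely, {0, 2, 3} is a clique of size 3, and the vertices of any clique must share a bag in every tree decomposition; so some bag has ≥ 3 vertices and tw(G) ≥ 2. Therefore the treewidth is 2.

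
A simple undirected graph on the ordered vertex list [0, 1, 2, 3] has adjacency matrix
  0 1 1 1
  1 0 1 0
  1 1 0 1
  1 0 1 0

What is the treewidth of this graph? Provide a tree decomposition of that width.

Treewidth 2.
One such decomposition:
Bags: B1 = {0, 2, 3}  B2 = {0, 1, 2}
Tree: B1–B2

Each bag holds 3 vertices, so the decomposition has width 2, which upper-bounds the treewidth. For the lower bound, the 3 vertices {0, 1, 2} are pairwise adjacent, and any tree decomposition puts a clique entirely inside one bag — forcing width ≥ 2. The upper and lower bounds meet at 2, so that is the treewidth.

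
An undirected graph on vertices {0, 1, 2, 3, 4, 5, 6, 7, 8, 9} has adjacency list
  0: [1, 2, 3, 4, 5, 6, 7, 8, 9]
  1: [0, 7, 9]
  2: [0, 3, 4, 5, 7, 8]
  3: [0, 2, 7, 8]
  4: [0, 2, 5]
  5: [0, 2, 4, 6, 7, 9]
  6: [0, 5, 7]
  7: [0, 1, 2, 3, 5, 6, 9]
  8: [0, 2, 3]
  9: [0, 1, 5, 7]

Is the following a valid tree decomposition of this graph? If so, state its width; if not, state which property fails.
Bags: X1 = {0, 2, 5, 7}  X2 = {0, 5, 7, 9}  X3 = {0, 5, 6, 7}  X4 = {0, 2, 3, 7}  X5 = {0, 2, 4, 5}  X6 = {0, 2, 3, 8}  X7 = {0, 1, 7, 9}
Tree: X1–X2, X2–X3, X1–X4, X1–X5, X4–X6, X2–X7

Every vertex of G appears in some bag (union = {0, 1, 2, 3, 4, 5, 6, 7, 8, 9}); every edge is covered by a bag; and for each vertex v the set of bags containing v is connected in the bag tree. The decomposition is therefore valid. The largest bag has 4 vertices, so the width is 3.

Yes; width 3.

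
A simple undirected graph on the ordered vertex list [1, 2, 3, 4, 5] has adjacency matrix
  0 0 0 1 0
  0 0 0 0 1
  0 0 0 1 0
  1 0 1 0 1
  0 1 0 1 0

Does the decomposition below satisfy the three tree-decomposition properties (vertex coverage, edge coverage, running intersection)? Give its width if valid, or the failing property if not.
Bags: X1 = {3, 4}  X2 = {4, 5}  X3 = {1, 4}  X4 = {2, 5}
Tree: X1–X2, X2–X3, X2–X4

Yes; width 1.

Every vertex of G appears in some bag (union = {1, 2, 3, 4, 5}); every edge is covered by a bag; and for each vertex v the set of bags containing v is connected in the bag tree. The decomposition is therefore valid. The largest bag has 2 vertices, so the width is 1.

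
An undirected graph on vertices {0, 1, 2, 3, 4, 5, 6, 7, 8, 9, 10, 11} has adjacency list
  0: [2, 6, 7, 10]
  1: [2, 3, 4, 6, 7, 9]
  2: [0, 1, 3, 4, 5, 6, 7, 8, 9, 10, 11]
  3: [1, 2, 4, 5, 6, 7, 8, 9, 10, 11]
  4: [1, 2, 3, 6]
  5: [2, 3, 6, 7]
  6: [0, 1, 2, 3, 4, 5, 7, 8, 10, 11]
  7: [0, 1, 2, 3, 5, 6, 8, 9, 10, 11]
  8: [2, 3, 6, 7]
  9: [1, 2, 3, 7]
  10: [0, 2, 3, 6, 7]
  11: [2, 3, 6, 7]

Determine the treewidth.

4

A width-4 tree decomposition is:
Bags: B1 = {1, 2, 3, 6, 7}  B2 = {2, 3, 6, 7, 11}  B3 = {2, 3, 5, 6, 7}  B4 = {2, 3, 6, 7, 8}  B5 = {2, 3, 6, 7, 10}  B6 = {1, 2, 3, 7, 9}  B7 = {0, 2, 6, 7, 10}  B8 = {1, 2, 3, 4, 6}
Tree: B1–B2, B2–B3, B3–B4, B3–B5, B1–B6, B5–B7, B1–B8
The largest bag has 5 vertices, giving width 4; this decomposition certifies tw(G) ≤ 4. On the other hand G contains the 5-clique {0, 2, 6, 7, 10}. A clique must lie in a single bag of any decomposition, so no decomposition can have width below 4. Therefore the treewidth is 4.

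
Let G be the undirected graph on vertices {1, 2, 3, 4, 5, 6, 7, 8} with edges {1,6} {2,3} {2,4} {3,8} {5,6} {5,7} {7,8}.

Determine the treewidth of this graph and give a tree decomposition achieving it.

Treewidth 1.
Bags: B1 = {2, 4}  B2 = {2, 3}  B3 = {3, 8}  B4 = {7, 8}  B5 = {5, 7}  B6 = {5, 6}  B7 = {1, 6}
Tree: B1–B2, B2–B3, B3–B4, B4–B5, B5–B6, B6–B7

Each bag holds 2 vertices, so the decomposition has width 1, which upper-bounds the treewidth. Since G has at least one edge (e.g. 4–2), it is not an edgeless graph, so tw(G) ≥ 1. Combining the bounds, tw(G) = 1.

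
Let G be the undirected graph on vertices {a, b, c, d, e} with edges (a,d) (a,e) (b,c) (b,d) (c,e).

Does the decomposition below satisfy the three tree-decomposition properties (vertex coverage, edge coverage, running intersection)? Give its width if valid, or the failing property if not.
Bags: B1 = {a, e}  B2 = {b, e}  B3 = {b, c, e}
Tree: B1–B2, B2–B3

No — vertex d appears in no bag.

A tree decomposition must satisfy three properties: every vertex lies in some bag; for every edge, both endpoints lie together in some bag; and for every vertex, the bags containing it form a connected subtree. Here vertex d appears in no bag, so the decomposition is invalid.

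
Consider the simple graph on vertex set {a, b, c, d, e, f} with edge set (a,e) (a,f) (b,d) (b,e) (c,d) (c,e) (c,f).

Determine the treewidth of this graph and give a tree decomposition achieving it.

Every bag has size at most 3, so the width is 3 − 1 = 2 and tw(G) ≤ 2. For the lower bound, G contains the cycle f–a–e–c–f, so G is not a forest; only forests have treewidth ≤ 1, hence tw(G) ≥ 2. The upper and lower bounds meet at 2, so that is the treewidth.

Treewidth 2.
One optimal decomposition is:
Bags: B1 = {a, c, f}  B2 = {a, c, e}  B3 = {c, d, e}  B4 = {b, d, e}
Tree: B1–B2, B2–B3, B3–B4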